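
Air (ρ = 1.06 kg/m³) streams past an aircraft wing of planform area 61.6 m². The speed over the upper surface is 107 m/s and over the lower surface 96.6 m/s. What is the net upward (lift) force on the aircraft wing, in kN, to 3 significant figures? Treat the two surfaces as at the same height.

The faster flow above has the lower pressure; Bernoulli (same height) gives ΔP = ½ρ(v_up² − v_low²).
ΔP = ½·1.06·(107² − 96.6²) = 1120 Pa.
Lift = ΔP · A = 1120 × 61.6 = 69100 N.

F ≈ 69.1 kN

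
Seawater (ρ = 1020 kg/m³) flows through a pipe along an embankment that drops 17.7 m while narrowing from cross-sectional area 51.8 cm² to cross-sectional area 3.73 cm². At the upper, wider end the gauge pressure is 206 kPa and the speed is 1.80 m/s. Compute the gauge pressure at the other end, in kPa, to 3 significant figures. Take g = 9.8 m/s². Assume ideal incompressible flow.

Continuity gives A₁v₁ = A₂v₂, so v₂ = (51.8 cm²)/(3.73 cm²) × 1.80 m/s = 25.0 m/s.
Applying Bernoulli between the two ends and solving for P₂: P₂ = P₁ + ½ρ(v₁² − v₂²) − ρgΔh.
P₂ = 206000 + ½·1020·(1.80² − 25.0²) − 1020·9.8·(−17.7) = 206000 + (-317000) − (-177000) = 65900 Pa.

P₂ = 65.9 kPa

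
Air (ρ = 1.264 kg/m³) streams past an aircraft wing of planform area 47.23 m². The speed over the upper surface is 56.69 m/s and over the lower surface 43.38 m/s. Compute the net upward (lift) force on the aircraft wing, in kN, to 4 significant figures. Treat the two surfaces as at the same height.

F ≈ 39.76 kN

With equal heights on the two surfaces, Bernoulli gives P_lower − P_upper = ½ρ(v_upper² − v_lower²).
ΔP = ½·1.264·(56.69² − 43.38²) = 841.8 Pa.
Lift = ΔP · A = 841.8 × 47.23 = 39760 N.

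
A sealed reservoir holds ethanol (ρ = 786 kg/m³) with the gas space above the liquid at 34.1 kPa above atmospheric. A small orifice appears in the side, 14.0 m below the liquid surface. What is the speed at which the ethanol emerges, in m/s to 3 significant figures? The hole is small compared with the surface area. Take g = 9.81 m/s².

19.0 m/s

Take point 1 at the surface (v₁ ≈ 0) and point 2 at the hole (at atmospheric pressure). Bernoulli: P₁ + ρg h = P_atm + ½ρv₂².
With P₁ − P_atm = 34100 Pa, v₂ = √(2gh + 2ΔP/ρ) = √(2·9.81·14.0 + 2·34100/786) = 19.0 m/s.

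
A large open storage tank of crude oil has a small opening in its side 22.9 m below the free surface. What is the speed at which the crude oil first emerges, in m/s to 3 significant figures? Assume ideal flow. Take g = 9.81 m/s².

21.2 m/s

With the surface at rest and both surface and jet at atmospheric pressure, Bernoulli gives ρg h = ½ρv², so v = √(2gh) = √(2·9.81·22.9) = 21.2 m/s.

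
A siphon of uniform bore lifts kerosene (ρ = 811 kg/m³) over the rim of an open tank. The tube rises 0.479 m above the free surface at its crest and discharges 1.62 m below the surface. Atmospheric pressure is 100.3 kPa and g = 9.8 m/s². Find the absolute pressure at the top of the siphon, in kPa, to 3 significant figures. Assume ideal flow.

P_top ≈ 83.6 kPa

From the surface to the outlet (both open to atmosphere, surface at rest): v = √(2g·h_out) = √(2·9.8·1.62) = 5.63 m/s.
The bore is uniform, so the speed at the crest is the same v. Bernoulli surface→crest: P_atm = P_top + ½ρv² + ρg·h_top.
P_top = 100300 − ½·811·5.63² − 811·9.8·0.479 = 83600 Pa.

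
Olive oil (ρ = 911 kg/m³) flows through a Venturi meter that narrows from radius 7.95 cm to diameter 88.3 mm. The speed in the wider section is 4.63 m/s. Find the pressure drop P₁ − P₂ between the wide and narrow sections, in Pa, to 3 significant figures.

The volume flow rate is constant, so v₂ = (A₁/A₂)v₁ = (199/61.2)·4.63 = 15.0 m/s.
Bernoulli (h₁ = h₂): P₁ − P₂ = ½ρ(v₂² − v₁²).
P₁ − P₂ = ½·911·(15.0² − 4.63²) = ½·911·204 = 92900 Pa.

ΔP = 92900 Pa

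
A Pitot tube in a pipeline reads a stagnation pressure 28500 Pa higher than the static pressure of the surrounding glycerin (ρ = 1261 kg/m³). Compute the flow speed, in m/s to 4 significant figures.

The dynamic pressure equals the rise in static pressure at the stagnation point: ΔP = ½ρv².
v = √(2ΔP/ρ) = √(2·28500/1261) = 6.723 m/s.

v = 6.723 m/s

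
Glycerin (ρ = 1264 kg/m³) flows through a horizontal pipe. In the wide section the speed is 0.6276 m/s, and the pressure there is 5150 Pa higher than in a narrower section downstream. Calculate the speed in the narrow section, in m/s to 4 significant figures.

Along the level pipe P + ½ρv² is conserved, hence v₂² = v₁² + 2(P₁ − P₂)/ρ.
v₂ = √(0.6276² + 2·5150/1264) = √(0.3939 + 8.149) = 2.923 m/s.

2.923 m/s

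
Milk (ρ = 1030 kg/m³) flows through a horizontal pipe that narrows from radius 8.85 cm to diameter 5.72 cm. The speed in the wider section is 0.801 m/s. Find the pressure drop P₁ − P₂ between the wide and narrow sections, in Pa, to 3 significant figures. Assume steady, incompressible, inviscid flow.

ΔP ≈ 30000 Pa

By continuity, v₂ = v₁·A₁/A₂ = 0.801·(246/25.7) = 7.67 m/s.
The pipe is horizontal, so Bernoulli reduces to P₁ + ½ρv₁² = P₂ + ½ρv₂².
P₁ − P₂ = ½·1030·(7.67² − 0.801²) = ½·1030·58.2 = 30000 Pa.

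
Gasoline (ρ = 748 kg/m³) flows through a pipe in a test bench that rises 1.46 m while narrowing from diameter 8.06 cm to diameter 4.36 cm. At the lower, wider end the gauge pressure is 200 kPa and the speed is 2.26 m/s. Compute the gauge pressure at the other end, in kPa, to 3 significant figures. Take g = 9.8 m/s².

P₂ = 169 kPa

The volume flow rate is constant, so v₂ = (A₁/A₂)v₁ = (51.0/14.9)·2.26 = 7.72 m/s.
Energy conservation along the streamline gives P₂ = P₁ − ½ρ(v₂² − v₁²) − ρg(h₂ − h₁).
P₂ = 200000 + ½·748·(2.26² − 7.72²) − 748·9.8·(+1.46) = 200000 + (-20400) − (10700) = 169000 Pa.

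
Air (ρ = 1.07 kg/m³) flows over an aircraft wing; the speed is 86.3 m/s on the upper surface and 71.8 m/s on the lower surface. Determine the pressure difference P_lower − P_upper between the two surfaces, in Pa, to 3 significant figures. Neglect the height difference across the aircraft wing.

With negligible Δh, P + ½ρv² is constant, so P_low − P_up = ½ρ(v_up² − v_low²).
ΔP = ½·1.07·(86.3² − 71.8²) = 1230 Pa.

1230 Pa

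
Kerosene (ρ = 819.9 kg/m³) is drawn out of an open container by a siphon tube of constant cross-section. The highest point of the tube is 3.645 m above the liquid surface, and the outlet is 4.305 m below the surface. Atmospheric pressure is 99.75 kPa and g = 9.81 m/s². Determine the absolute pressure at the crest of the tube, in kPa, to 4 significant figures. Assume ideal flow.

P_top = 35.81 kPa

From the surface to the outlet (both open to atmosphere, surface at rest): v = √(2g·h_out) = √(2·9.81·4.305) = 9.190 m/s.
With constant cross-section the crest speed equals v; applying Bernoulli from the surface up to the crest, P_top = P_atm − ½ρv² − ρg·h_top.
P_top = 99750 − ½·819.9·9.190² − 819.9·9.81·3.645 = 35810 Pa.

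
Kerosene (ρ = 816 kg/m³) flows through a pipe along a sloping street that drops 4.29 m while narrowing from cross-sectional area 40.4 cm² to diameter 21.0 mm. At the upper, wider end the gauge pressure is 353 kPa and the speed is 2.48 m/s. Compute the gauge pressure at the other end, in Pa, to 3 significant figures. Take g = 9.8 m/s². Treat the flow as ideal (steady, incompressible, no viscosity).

Mass conservation (A₁v₁ = A₂v₂) gives v₂ = 2.48 × 40.4/3.46 = 28.9 m/s.
Applying Bernoulli between the two ends and solving for P₂: P₂ = P₁ + ½ρ(v₁² − v₂²) − ρgΔh.
P₂ = 353000 + ½·816·(2.48² − 28.9²) − 816·9.8·(−4.29) = 353000 + (-339000) − (-34300) = 48400 Pa.

P₂ ≈ 48400 Pa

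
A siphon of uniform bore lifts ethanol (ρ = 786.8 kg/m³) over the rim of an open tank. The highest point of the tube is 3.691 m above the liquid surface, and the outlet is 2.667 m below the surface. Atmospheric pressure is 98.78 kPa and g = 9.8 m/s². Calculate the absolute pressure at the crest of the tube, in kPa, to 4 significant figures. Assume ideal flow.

P_top = 49.76 kPa

From the surface to the outlet (both open to atmosphere, surface at rest): v = √(2g·h_out) = √(2·9.8·2.667) = 7.230 m/s.
With constant cross-section the crest speed equals v; applying Bernoulli from the surface up to the crest, P_top = P_atm − ½ρv² − ρg·h_top.
P_top = 98780 − ½·786.8·7.230² − 786.8·9.8·3.691 = 49760 Pa.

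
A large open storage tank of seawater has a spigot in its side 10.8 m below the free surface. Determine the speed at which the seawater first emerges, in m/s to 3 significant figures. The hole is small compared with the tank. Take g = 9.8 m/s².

v ≈ 14.5 m/s

Torricelli's result v = √(2gh) gives v = √(2·9.8·10.8) = 14.5 m/s.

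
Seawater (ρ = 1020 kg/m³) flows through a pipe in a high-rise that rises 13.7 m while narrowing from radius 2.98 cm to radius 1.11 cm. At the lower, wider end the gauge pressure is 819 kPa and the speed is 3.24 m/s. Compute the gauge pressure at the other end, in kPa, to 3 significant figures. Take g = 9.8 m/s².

Continuity gives A₁v₁ = A₂v₂, so v₂ = (27.9 cm²)/(3.87 cm²) × 3.24 m/s = 23.4 m/s.
Bernoulli: P₁ + ½ρv₁² + ρg h₁ = P₂ + ½ρv₂² + ρg h₂, so P₂ = P₁ + ½ρ(v₁² − v₂²) − ρg(h₂ − h₁).
P₂ = 819000 + ½·1020·(3.24² − 23.4²) − 1020·9.8·(+13.7) = 819000 + (-273000) − (137000) = 409000 Pa.

409 kPa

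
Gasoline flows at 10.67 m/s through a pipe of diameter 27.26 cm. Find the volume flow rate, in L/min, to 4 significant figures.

Q ≈ 37360 L/min

Q = A·v = 0.05836 m² × 10.67 m/s = 0.6227 m³/s.
Converting: 0.6227 m³/s × 60000 = 37360 L/min.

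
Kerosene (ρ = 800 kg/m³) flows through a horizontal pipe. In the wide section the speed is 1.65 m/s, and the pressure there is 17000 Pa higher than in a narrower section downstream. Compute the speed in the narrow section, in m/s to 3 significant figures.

With h₁ = h₂, rearranging Bernoulli gives v₂ = √(v₁² + 2ΔP/ρ).
v₂ = √(1.65² + 2·17000/800) = √(2.72 + 42.5) = 6.72 m/s.

v₂ ≈ 6.72 m/s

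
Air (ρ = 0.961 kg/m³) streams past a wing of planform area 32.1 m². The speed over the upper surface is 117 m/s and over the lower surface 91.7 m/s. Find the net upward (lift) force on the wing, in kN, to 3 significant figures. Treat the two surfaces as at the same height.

F = 81.4 kN

With equal heights on the two surfaces, Bernoulli gives P_lower − P_upper = ½ρ(v_upper² − v_lower²).
ΔP = ½·0.961·(117² − 91.7²) = 2540 Pa.
Lift = ΔP · A = 2540 × 32.1 = 81400 N.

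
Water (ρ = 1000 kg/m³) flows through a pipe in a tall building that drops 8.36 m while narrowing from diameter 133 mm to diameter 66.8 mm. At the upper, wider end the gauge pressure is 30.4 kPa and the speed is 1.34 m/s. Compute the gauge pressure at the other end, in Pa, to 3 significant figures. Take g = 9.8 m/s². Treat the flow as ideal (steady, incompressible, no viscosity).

P₂ = 99100 Pa

Continuity gives A₁v₁ = A₂v₂, so v₂ = (139 cm²)/(35.0 cm²) × 1.34 m/s = 5.31 m/s.
Bernoulli: P₁ + ½ρv₁² + ρg h₁ = P₂ + ½ρv₂² + ρg h₂, so P₂ = P₁ + ½ρ(v₁² − v₂²) − ρg(h₂ − h₁).
P₂ = 30400 + ½·1000·(1.34² − 5.31²) − 1000·9.8·(−8.36) = 30400 + (-13200) − (-81900) = 99100 Pa.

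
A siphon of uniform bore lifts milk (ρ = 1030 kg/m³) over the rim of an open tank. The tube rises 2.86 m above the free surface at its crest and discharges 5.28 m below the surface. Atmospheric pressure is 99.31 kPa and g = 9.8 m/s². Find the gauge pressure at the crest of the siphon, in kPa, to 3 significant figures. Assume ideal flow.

P_gauge = -82.2 kPa

Bernoulli surface→outlet gives ½v² = g·h_out, so v = √(2·9.8·5.28) = 10.2 m/s.
Continuity keeps v the same throughout the tube; from surface to crest, P_atm + 0 = P_top + ½ρv² + ρg·h_top.
P_top = 99310 − ½·1030·10.2² − 1030·9.8·2.86 = 17100 Pa. So P_gauge = P_top − P_atm = -82200 Pa.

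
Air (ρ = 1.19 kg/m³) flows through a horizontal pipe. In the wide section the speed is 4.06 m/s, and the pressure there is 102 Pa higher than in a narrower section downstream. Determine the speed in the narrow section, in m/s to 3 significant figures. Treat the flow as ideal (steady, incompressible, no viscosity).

v₂ ≈ 13.7 m/s

Along the level pipe P + ½ρv² is conserved, hence v₂² = v₁² + 2(P₁ − P₂)/ρ.
v₂ = √(4.06² + 2·102/1.19) = √(16.5 + 171) = 13.7 m/s.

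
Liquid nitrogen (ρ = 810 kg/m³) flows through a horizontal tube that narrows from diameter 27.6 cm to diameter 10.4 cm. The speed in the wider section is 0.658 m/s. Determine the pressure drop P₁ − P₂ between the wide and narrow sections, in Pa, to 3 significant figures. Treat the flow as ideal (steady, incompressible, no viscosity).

The volume flow rate is constant, so v₂ = (A₁/A₂)v₁ = (598/84.9)·0.658 = 4.63 m/s.
Bernoulli (h₁ = h₂): P₁ − P₂ = ½ρ(v₂² − v₁²).
P₁ − P₂ = ½·810·(4.63² − 0.658²) = ½·810·21.0 = 8520 Pa.

ΔP ≈ 8520 Pa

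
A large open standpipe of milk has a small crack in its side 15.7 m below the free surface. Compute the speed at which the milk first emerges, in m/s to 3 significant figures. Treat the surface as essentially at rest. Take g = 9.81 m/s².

v ≈ 17.6 m/s

With the surface at rest and both surface and jet at atmospheric pressure, Bernoulli gives ρg h = ½ρv², so v = √(2gh) = √(2·9.81·15.7) = 17.6 m/s.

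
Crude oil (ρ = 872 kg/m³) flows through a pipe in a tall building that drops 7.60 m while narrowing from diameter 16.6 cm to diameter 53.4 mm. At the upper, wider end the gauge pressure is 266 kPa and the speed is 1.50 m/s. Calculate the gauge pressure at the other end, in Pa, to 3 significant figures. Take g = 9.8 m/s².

P₂ = 240000 Pa

By continuity, v₂ = v₁·A₁/A₂ = 1.50·(216/22.4) = 14.5 m/s.
Bernoulli: P₁ + ½ρv₁² + ρg h₁ = P₂ + ½ρv₂² + ρg h₂, so P₂ = P₁ + ½ρ(v₁² − v₂²) − ρg(h₂ − h₁).
P₂ = 266000 + ½·872·(1.50² − 14.5²) − 872·9.8·(−7.60) = 266000 + (-90600) − (-64900) = 240000 Pa.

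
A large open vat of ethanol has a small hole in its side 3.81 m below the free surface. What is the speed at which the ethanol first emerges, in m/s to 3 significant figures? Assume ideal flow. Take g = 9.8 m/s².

v ≈ 8.64 m/s

Torricelli's result v = √(2gh) gives v = √(2·9.8·3.81) = 8.64 m/s.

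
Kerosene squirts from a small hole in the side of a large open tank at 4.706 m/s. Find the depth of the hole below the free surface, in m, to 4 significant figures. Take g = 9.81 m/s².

h ≈ 1.129 m

Torricelli: v = √(2gh), so h = v²/(2g).
h = 4.706²/(2·9.81) = 22.15/19.62 = 1.129 m.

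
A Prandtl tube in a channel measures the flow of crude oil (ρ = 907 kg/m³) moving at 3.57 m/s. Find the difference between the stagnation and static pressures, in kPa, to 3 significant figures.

Bernoulli between the free stream and the stagnation point: ½ρv² = P_stag − P_static.
ΔP = ½·907·3.57² = 5780 Pa.

ΔP ≈ 5.78 kPa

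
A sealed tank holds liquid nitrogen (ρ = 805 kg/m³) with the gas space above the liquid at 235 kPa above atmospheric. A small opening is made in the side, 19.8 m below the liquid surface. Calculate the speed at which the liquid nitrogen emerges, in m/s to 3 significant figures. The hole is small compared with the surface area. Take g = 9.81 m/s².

Take point 1 at the surface (v₁ ≈ 0) and point 2 at the hole (at atmospheric pressure). Bernoulli: P₁ + ρg h = P_atm + ½ρv₂².
With P₁ − P_atm = 235000 Pa, v₂ = √(2gh + 2ΔP/ρ) = √(2·9.81·19.8 + 2·235000/805) = 31.2 m/s.

31.2 m/s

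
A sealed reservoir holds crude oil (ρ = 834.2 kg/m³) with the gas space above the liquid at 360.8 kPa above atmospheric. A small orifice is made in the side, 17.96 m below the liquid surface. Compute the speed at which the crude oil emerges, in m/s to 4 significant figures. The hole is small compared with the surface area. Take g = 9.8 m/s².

v ≈ 34.89 m/s

Take point 1 at the surface (v₁ ≈ 0) and point 2 at the hole (at atmospheric pressure). Bernoulli: P₁ + ρg h = P_atm + ½ρv₂².
With P₁ − P_atm = 360800 Pa, v₂ = √(2gh + 2ΔP/ρ) = √(2·9.8·17.96 + 2·360800/834.2) = 34.89 m/s.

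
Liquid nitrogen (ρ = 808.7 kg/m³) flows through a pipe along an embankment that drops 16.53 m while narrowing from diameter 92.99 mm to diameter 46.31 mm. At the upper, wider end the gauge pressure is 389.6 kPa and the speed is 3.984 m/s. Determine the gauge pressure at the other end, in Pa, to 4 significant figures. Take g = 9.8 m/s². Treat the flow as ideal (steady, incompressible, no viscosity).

P₂ ≈ 422700 Pa

The volume flow rate is constant, so v₂ = (A₁/A₂)v₁ = (67.91/16.84)·3.984 = 16.06 m/s.
Bernoulli: P₁ + ½ρv₁² + ρg h₁ = P₂ + ½ρv₂² + ρg h₂, so P₂ = P₁ + ½ρ(v₁² − v₂²) − ρg(h₂ − h₁).
P₂ = 389600 + ½·808.7·(3.984² − 16.06²) − 808.7·9.8·(−16.53) = 389600 + (-97920) − (-131000) = 422700 Pa.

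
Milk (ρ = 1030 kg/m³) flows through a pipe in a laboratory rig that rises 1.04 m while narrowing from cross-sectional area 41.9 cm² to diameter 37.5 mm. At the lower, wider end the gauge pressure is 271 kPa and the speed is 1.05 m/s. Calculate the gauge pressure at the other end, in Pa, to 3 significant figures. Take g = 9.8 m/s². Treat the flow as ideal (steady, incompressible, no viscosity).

Continuity gives A₁v₁ = A₂v₂, so v₂ = (41.9 cm²)/(11.0 cm²) × 1.05 m/s = 3.98 m/s.
Bernoulli: P₁ + ½ρv₁² + ρg h₁ = P₂ + ½ρv₂² + ρg h₂, so P₂ = P₁ + ½ρ(v₁² − v₂²) − ρg(h₂ − h₁).
P₂ = 271000 + ½·1030·(1.05² − 3.98²) − 1030·9.8·(+1.04) = 271000 + (-7600) − (10500) = 253000 Pa.

253000 Pa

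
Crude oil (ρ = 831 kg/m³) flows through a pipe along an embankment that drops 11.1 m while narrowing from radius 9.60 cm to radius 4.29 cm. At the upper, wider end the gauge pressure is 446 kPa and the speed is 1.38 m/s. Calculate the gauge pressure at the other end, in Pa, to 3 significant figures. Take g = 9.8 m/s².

517000 Pa

By continuity, v₂ = v₁·A₁/A₂ = 1.38·(290/57.8) = 6.91 m/s.
Bernoulli: P₁ + ½ρv₁² + ρg h₁ = P₂ + ½ρv₂² + ρg h₂, so P₂ = P₁ + ½ρ(v₁² − v₂²) − ρg(h₂ − h₁).
P₂ = 446000 + ½·831·(1.38² − 6.91²) − 831·9.8·(−11.1) = 446000 + (-19100) − (-90400) = 517000 Pa.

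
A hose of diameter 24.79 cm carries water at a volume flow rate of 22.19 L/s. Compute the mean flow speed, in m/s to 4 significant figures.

v ≈ 0.4597 m/s

Q = 22.19 L/s = 0.02219 m³/s.
v = Q/A = 0.02219 / 0.04827 = 0.4597 m/s.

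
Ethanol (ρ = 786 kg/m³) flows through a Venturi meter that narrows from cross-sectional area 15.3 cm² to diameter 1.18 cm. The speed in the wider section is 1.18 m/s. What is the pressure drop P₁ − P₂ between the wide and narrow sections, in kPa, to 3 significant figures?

The volume flow rate is constant, so v₂ = (A₁/A₂)v₁ = (15.3/1.09)·1.18 = 16.5 m/s.
Bernoulli (h₁ = h₂): P₁ − P₂ = ½ρ(v₂² − v₁²).
P₁ − P₂ = ½·786·(16.5² − 1.18²) = ½·786·271 = 107000 Pa.

107 kPa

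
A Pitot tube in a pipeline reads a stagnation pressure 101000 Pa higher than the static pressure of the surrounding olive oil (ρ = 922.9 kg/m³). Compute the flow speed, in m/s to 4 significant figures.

v ≈ 14.79 m/s

The dynamic pressure equals the rise in static pressure at the stagnation point: ΔP = ½ρv².
v = √(2ΔP/ρ) = √(2·101000/922.9) = 14.79 m/s.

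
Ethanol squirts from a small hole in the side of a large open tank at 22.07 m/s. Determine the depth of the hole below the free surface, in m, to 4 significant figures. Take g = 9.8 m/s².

For a small hole in a large open tank, ½v² = gh, giving h = v²/(2g).
h = 22.07²/(2·9.8) = 487.1/19.60 = 24.85 m.

h ≈ 24.85 m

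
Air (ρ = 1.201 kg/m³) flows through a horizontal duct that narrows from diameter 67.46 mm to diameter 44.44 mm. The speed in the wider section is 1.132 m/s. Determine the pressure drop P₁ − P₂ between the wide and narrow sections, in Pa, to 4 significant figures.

ΔP ≈ 3.316 Pa

Continuity gives A₁v₁ = A₂v₂, so v₂ = (35.74 cm²)/(15.51 cm²) × 1.132 m/s = 2.609 m/s.
The pipe is horizontal, so Bernoulli reduces to P₁ + ½ρv₁² = P₂ + ½ρv₂².
P₁ − P₂ = ½·1.201·(2.609² − 1.132²) = ½·1.201·5.523 = 3.316 Pa.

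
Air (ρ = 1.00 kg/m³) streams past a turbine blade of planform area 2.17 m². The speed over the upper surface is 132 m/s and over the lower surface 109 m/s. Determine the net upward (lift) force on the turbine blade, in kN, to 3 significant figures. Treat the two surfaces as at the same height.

F ≈ 6.01 kN

The faster flow above has the lower pressure; Bernoulli (same height) gives ΔP = ½ρ(v_up² − v_low²).
ΔP = ½·1.00·(132² − 109²) = 2770 Pa.
Lift = ΔP · A = 2770 × 2.17 = 6010 N.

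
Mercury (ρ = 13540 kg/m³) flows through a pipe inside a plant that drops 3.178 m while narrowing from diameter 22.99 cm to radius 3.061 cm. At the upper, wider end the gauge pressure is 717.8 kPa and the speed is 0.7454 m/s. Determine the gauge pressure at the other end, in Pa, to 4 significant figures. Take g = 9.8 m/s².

P₂ ≈ 395200 Pa

By continuity, v₂ = v₁·A₁/A₂ = 0.7454·(415.1/29.44) = 10.51 m/s.
Energy conservation along the streamline gives P₂ = P₁ − ½ρ(v₂² − v₁²) − ρg(h₂ − h₁).
P₂ = 717800 + ½·13540·(0.7454² − 10.51²) − 13540·9.8·(−3.178) = 717800 + (-744300) − (-421700) = 395200 Pa.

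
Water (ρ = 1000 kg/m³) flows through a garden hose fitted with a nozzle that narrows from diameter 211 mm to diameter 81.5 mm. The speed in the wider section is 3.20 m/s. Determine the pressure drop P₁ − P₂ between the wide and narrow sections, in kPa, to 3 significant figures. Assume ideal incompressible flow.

ΔP = 225 kPa

By continuity, v₂ = v₁·A₁/A₂ = 3.20·(350/52.2) = 21.4 m/s.
The pipe is horizontal, so Bernoulli reduces to P₁ + ½ρv₁² = P₂ + ½ρv₂².
P₁ − P₂ = ½·1000·(21.4² − 3.20²) = ½·1000·450 = 225000 Pa.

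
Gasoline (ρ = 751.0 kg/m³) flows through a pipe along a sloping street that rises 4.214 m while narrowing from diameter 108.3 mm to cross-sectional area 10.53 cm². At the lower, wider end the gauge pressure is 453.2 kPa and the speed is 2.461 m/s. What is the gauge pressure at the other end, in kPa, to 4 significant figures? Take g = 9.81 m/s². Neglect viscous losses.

The volume flow rate is constant, so v₂ = (A₁/A₂)v₁ = (92.12/10.53)·2.461 = 21.53 m/s.
Applying Bernoulli between the two ends and solving for P₂: P₂ = P₁ + ½ρ(v₁² − v₂²) − ρgΔh.
P₂ = 453200 + ½·751.0·(2.461² − 21.53²) − 751.0·9.81·(+4.214) = 453200 + (-171800) − (31050) = 250400 Pa.

P₂ ≈ 250.4 kPa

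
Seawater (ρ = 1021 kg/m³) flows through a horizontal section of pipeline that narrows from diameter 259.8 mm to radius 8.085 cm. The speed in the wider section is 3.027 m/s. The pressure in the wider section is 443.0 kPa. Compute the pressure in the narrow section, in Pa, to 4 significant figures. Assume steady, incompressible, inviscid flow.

By continuity, v₂ = v₁·A₁/A₂ = 3.027·(530.1/205.4) = 7.814 m/s.
Along the horizontal streamline, P + ½ρv² is constant.
P₂ = P₁ − ½ρ(v₂² − v₁²) = 443000 − ½·1021·(7.814² − 3.027²) = 443000 − 26490 = 416500 Pa.

P₂ ≈ 416500 Pa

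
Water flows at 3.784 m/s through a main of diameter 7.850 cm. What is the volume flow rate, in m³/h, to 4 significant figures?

Q ≈ 65.93 m³/h

Q = A·v = 0.004840 m² × 3.784 m/s = 0.01831 m³/s.
Converting: 0.01831 m³/s × 3600 = 65.93 m³/h.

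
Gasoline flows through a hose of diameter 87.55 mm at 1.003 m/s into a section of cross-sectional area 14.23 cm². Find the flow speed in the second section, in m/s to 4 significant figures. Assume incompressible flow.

Continuity gives A₁v₁ = A₂v₂, so v₂ = (60.20 cm²)/(14.23 cm²) × 1.003 m/s = 4.243 m/s.

4.243 m/s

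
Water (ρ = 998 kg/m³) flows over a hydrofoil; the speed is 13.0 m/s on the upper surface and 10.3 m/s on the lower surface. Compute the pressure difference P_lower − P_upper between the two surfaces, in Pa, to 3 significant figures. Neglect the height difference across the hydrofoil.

The pressure is lower where the speed is higher: ΔP = ½ρ(v_up² − v_low²).
ΔP = ½·998·(13.0² − 10.3²) = 31400 Pa.

31400 Pa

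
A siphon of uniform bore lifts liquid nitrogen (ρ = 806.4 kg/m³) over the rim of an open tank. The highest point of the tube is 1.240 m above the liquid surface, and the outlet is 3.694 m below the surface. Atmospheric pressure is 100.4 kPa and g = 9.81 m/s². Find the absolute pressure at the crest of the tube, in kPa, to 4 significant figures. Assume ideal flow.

Bernoulli surface→outlet gives ½v² = g·h_out, so v = √(2·9.81·3.694) = 8.513 m/s.
With constant cross-section the crest speed equals v; applying Bernoulli from the surface up to the crest, P_top = P_atm − ½ρv² − ρg·h_top.
P_top = 100400 − ½·806.4·8.513² − 806.4·9.81·1.240 = 61370 Pa.

P_top ≈ 61.37 kPa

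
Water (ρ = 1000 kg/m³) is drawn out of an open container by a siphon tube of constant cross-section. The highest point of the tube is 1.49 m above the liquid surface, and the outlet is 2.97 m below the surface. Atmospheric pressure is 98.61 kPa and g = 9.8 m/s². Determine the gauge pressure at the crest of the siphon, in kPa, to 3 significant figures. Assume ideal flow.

The outlet speed comes from Torricelli: v = √(2g·2.97) = 7.63 m/s.
The bore is uniform, so the speed at the crest is the same v. Bernoulli surface→crest: P_atm = P_top + ½ρv² + ρg·h_top.
P_top = 98610 − ½·1000·7.63² − 1000·9.8·1.49 = 54900 Pa. So P_gauge = P_top − P_atm = -43700 Pa.

P_gauge ≈ -43.7 kPa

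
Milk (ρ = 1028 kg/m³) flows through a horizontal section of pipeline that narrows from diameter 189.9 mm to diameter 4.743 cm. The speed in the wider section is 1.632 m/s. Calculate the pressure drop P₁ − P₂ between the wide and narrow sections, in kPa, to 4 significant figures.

Continuity gives A₁v₁ = A₂v₂, so v₂ = (283.2 cm²)/(17.67 cm²) × 1.632 m/s = 26.16 m/s.
The pipe is horizontal, so Bernoulli reduces to P₁ + ½ρv₁² = P₂ + ½ρv₂².
P₁ − P₂ = ½·1028·(26.16² − 1.632²) = ½·1028·681.8 = 350400 Pa.

ΔP ≈ 350.4 kPa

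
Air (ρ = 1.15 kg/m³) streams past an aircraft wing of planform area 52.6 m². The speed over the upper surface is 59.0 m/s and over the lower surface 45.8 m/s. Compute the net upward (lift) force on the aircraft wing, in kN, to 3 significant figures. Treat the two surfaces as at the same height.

From P + ½ρv² = const at equal height, P_low − P_up = ½ρ(v_up² − v_low²).
ΔP = ½·1.15·(59.0² − 45.8²) = 795 Pa.
Lift = ΔP · A = 795 × 52.6 = 41800 N.

F ≈ 41.8 kN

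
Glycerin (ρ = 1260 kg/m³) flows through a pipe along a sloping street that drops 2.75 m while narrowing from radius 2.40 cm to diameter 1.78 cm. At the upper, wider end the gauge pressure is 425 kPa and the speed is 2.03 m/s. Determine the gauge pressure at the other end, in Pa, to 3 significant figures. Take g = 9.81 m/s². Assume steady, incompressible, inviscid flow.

P₂ = 324000 Pa

By continuity, v₂ = v₁·A₁/A₂ = 2.03·(18.1/2.49) = 14.8 m/s.
Applying Bernoulli between the two ends and solving for P₂: P₂ = P₁ + ½ρ(v₁² − v₂²) − ρgΔh.
P₂ = 425000 + ½·1260·(2.03² − 14.8²) − 1260·9.81·(−2.75) = 425000 + (-135000) − (-34000) = 324000 Pa.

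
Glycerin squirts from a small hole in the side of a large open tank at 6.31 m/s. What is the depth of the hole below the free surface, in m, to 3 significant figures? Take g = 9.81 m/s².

For a small hole in a large open tank, ½v² = gh, giving h = v²/(2g).
h = 6.31²/(2·9.81) = 39.8/19.62 = 2.03 m.

h = 2.03 m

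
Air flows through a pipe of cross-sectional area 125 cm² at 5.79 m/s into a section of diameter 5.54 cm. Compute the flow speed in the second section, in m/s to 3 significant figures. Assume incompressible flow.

Mass conservation (A₁v₁ = A₂v₂) gives v₂ = 5.79 × 125/24.1 = 30.0 m/s.

v₂ = 30.0 m/s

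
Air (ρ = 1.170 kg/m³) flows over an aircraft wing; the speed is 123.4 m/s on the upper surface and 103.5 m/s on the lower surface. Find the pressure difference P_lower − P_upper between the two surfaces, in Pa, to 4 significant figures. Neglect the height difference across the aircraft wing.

ΔP ≈ 2641 Pa

The pressure is lower where the speed is higher: ΔP = ½ρ(v_up² − v_low²).
ΔP = ½·1.170·(123.4² − 103.5²) = 2641 Pa.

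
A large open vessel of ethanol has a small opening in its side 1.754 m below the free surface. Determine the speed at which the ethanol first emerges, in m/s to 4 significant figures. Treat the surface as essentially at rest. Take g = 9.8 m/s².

v ≈ 5.863 m/s

Bernoulli from surface to hole (P equal, v_surface ≈ 0): v = √(2gh) = √(2×9.8×1.754) = 5.863 m/s.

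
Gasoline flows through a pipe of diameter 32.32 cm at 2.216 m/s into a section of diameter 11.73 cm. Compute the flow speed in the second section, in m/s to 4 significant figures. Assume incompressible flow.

The volume flow rate is constant, so v₂ = (A₁/A₂)v₁ = (820.4/108.1)·2.216 = 16.82 m/s.

v₂ = 16.82 m/s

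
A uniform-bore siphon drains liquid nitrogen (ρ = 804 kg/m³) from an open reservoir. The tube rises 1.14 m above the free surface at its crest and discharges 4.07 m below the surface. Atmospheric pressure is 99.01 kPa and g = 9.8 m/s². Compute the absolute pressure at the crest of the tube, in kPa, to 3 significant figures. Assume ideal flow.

P_top = 58.0 kPa

Bernoulli surface→outlet gives ½v² = g·h_out, so v = √(2·9.8·4.07) = 8.93 m/s.
The bore is uniform, so the speed at the crest is the same v. Bernoulli surface→crest: P_atm = P_top + ½ρv² + ρg·h_top.
P_top = 99010 − ½·804·8.93² − 804·9.8·1.14 = 58000 Pa.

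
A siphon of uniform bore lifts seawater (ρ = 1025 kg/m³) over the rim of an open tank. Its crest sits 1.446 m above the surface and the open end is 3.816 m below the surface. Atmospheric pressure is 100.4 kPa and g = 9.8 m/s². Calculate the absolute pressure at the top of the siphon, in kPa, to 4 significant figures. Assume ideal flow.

Bernoulli surface→outlet gives ½v² = g·h_out, so v = √(2·9.8·3.816) = 8.648 m/s.
With constant cross-section the crest speed equals v; applying Bernoulli from the surface up to the crest, P_top = P_atm − ½ρv² − ρg·h_top.
P_top = 100400 − ½·1025·8.648² − 1025·9.8·1.446 = 47540 Pa.

47.54 kPa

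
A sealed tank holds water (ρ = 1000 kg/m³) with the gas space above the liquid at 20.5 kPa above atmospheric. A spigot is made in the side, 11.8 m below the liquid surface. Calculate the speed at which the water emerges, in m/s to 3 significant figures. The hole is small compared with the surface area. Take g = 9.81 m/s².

Take point 1 at the surface (v₁ ≈ 0) and point 2 at the hole (at atmospheric pressure). Bernoulli: P₁ + ρg h = P_atm + ½ρv₂².
With P₁ − P_atm = 20500 Pa, v₂ = √(2gh + 2ΔP/ρ) = √(2·9.81·11.8 + 2·20500/1000) = 16.5 m/s.

v ≈ 16.5 m/s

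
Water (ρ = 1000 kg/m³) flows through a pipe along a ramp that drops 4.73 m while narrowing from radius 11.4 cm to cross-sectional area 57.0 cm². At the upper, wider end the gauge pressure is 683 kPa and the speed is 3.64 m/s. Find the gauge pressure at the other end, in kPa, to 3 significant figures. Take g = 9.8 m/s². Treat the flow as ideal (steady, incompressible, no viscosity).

P₂ = 396 kPa

Continuity gives A₁v₁ = A₂v₂, so v₂ = (408 cm²)/(57.0 cm²) × 3.64 m/s = 26.1 m/s.
Bernoulli: P₁ + ½ρv₁² + ρg h₁ = P₂ + ½ρv₂² + ρg h₂, so P₂ = P₁ + ½ρ(v₁² − v₂²) − ρg(h₂ − h₁).
P₂ = 683000 + ½·1000·(3.64² − 26.1²) − 1000·9.8·(−4.73) = 683000 + (-333000) − (-46400) = 396000 Pa.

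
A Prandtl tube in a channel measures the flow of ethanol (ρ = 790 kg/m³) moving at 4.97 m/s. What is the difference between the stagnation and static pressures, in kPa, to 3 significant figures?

ΔP ≈ 9.76 kPa

At the stagnation point the flow is brought to rest, so Bernoulli gives P_stag − P_static = ½ρv².
ΔP = ½·790·4.97² = 9760 Pa.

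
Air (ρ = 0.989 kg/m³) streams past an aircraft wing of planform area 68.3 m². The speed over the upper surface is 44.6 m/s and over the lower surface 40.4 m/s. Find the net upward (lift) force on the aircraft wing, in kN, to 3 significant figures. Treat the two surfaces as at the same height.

12.1 kN

From P + ½ρv² = const at equal height, P_low − P_up = ½ρ(v_up² − v_low²).
ΔP = ½·0.989·(44.6² − 40.4²) = 177 Pa.
Lift = ΔP · A = 177 × 68.3 = 12100 N.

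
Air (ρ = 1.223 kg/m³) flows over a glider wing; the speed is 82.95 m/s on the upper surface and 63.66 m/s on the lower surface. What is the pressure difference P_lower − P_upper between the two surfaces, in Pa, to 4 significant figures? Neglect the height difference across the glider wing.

ΔP = 1729 Pa

Bernoulli (same height): P_lower − P_upper = ½ρ(v_upper² − v_lower²).
ΔP = ½·1.223·(82.95² − 63.66²) = 1729 Pa.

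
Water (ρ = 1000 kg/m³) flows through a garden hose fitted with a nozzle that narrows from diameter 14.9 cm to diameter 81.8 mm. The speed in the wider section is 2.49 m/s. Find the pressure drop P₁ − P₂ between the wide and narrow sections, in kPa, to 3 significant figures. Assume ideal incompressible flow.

ΔP ≈ 31.0 kPa

The volume flow rate is constant, so v₂ = (A₁/A₂)v₁ = (174/52.6)·2.49 = 8.26 m/s.
The pipe is horizontal, so Bernoulli reduces to P₁ + ½ρv₁² = P₂ + ½ρv₂².
P₁ − P₂ = ½·1000·(8.26² − 2.49²) = ½·1000·62.1 = 31000 Pa.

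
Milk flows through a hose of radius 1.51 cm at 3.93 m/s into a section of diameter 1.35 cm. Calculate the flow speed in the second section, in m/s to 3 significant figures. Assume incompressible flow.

v₂ ≈ 19.7 m/s

By continuity, v₂ = v₁·A₁/A₂ = 3.93·(7.16/1.43) = 19.7 m/s.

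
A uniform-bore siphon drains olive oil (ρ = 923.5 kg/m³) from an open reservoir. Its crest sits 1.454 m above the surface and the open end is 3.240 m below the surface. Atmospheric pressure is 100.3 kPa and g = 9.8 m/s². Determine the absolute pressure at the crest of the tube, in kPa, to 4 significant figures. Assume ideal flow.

From the surface to the outlet (both open to atmosphere, surface at rest): v = √(2g·h_out) = √(2·9.8·3.240) = 7.969 m/s.
The bore is uniform, so the speed at the crest is the same v. Bernoulli surface→crest: P_atm = P_top + ½ρv² + ρg·h_top.
P_top = 100300 − ½·923.5·7.969² − 923.5·9.8·1.454 = 57820 Pa.

P_top ≈ 57.82 kPa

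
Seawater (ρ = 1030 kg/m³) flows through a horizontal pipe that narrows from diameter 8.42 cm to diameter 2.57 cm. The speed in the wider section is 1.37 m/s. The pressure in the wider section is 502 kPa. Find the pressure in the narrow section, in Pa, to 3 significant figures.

392000 Pa

Mass conservation (A₁v₁ = A₂v₂) gives v₂ = 1.37 × 55.7/5.19 = 14.7 m/s.
Bernoulli (h₁ = h₂): P₁ − P₂ = ½ρ(v₂² − v₁²).
P₂ = P₁ − ½ρ(v₂² − v₁²) = 502000 − ½·1030·(14.7² − 1.37²) = 502000 − 110000 = 392000 Pa.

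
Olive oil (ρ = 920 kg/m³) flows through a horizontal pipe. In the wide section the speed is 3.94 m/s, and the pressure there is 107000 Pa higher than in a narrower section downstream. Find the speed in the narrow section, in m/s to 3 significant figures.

Along the level pipe P + ½ρv² is conserved, hence v₂² = v₁² + 2(P₁ − P₂)/ρ.
v₂ = √(3.94² + 2·107000/920) = √(15.5 + 233) = 15.8 m/s.

15.8 m/s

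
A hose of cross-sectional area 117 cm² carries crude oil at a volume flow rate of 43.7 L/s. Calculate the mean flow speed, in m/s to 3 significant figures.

Q = 43.7 L/s = 0.0437 m³/s.
v = Q/A = 0.0437 / 0.0117 = 3.74 m/s.

3.74 m/s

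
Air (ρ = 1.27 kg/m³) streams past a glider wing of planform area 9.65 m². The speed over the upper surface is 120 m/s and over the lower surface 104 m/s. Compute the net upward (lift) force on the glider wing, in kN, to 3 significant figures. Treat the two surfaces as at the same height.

F ≈ 22.0 kN

From P + ½ρv² = const at equal height, P_low − P_up = ½ρ(v_up² − v_low²).
ΔP = ½·1.27·(120² − 104²) = 2280 Pa.
Lift = ΔP · A = 2280 × 9.65 = 22000 N.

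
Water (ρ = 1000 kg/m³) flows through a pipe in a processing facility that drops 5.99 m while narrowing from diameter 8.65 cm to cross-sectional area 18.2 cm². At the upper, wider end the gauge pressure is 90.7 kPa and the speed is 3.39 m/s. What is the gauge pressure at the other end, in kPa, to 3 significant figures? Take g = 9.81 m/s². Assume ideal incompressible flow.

P₂ ≈ 95.3 kPa

By continuity, v₂ = v₁·A₁/A₂ = 3.39·(58.8/18.2) = 10.9 m/s.
Energy conservation along the streamline gives P₂ = P₁ − ½ρ(v₂² − v₁²) − ρg(h₂ − h₁).
P₂ = 90700 + ½·1000·(3.39² − 10.9²) − 1000·9.81·(−5.99) = 90700 + (-54200) − (-58800) = 95300 Pa.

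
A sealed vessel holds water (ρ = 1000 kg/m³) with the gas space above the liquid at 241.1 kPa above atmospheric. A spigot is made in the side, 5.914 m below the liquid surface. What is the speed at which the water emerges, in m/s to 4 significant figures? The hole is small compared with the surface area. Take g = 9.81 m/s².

Take point 1 at the surface (v₁ ≈ 0) and point 2 at the hole (at atmospheric pressure). Bernoulli: P₁ + ρg h = P_atm + ½ρv₂².
With P₁ − P_atm = 241100 Pa, v₂ = √(2gh + 2ΔP/ρ) = √(2·9.81·5.914 + 2·241100/1000) = 24.46 m/s.

v = 24.46 m/s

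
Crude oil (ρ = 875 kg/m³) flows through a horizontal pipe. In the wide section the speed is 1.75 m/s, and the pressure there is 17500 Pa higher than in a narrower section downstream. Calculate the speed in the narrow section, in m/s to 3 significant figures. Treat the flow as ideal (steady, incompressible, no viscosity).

v₂ ≈ 6.56 m/s

Horizontal Bernoulli: P₁ + ½ρv₁² = P₂ + ½ρv₂², so v₂² = v₁² + 2(P₁ − P₂)/ρ.
v₂ = √(1.75² + 2·17500/875) = √(3.06 + 40.0) = 6.56 m/s.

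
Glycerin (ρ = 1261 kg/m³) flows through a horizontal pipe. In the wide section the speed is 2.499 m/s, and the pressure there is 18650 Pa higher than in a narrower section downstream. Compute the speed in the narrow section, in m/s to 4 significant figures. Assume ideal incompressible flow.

v₂ = 5.985 m/s

Along the level pipe P + ½ρv² is conserved, hence v₂² = v₁² + 2(P₁ − P₂)/ρ.
v₂ = √(2.499² + 2·18650/1261) = √(6.245 + 29.58) = 5.985 m/s.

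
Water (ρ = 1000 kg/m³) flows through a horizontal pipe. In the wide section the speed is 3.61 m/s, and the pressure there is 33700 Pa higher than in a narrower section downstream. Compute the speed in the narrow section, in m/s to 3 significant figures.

v₂ ≈ 8.97 m/s

With h₁ = h₂, rearranging Bernoulli gives v₂ = √(v₁² + 2ΔP/ρ).
v₂ = √(3.61² + 2·33700/1000) = √(13.0 + 67.4) = 8.97 m/s.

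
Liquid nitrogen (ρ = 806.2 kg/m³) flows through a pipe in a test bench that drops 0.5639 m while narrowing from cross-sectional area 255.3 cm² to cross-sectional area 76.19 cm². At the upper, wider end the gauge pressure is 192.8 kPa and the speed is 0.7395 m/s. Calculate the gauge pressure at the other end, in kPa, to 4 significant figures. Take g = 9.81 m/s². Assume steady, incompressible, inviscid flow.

195.0 kPa

Mass conservation (A₁v₁ = A₂v₂) gives v₂ = 0.7395 × 255.3/76.19 = 2.478 m/s.
Applying Bernoulli between the two ends and solving for P₂: P₂ = P₁ + ½ρ(v₁² − v₂²) − ρgΔh.
P₂ = 192800 + ½·806.2·(0.7395² − 2.478²) − 806.2·9.81·(−0.5639) = 192800 + (-2255) − (-4460) = 195000 Pa.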